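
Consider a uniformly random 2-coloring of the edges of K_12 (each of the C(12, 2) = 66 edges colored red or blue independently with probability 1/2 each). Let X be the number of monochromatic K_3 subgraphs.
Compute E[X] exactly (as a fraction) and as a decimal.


Let X = Σ_S X_S over the C(12, 3) = 220 subsets S of size 3, where X_S = 1 if the K_3 on S is monochromatic.
For a fixed S, the K_3 on S has C(3, 2) = 3 edges. P[all 3 edges red] = (1/2)^3, and likewise for blue, so P[monochromatic] = 2·(1/2)^3 = 2^{1 − 3} = 1/4.
By linearity of expectation: E[X] = C(12, 3) · 2^{1 − 3} = 220 · 1/4 = 55.
Numerically: E[X] ≈ 55.000000.

E[X] = C(12,3)·2^(1−C(3,2)) = 55 ≈ 55.000000.


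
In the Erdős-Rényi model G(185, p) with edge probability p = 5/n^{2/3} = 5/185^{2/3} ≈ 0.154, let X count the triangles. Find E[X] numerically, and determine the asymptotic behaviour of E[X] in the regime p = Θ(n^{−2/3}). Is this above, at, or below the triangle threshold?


Number of potential triangles: C(185, 3) = 1038220.
Each occurs with probability p³ ≈ (0.154)³ ≈ 3.65230e-03.
By linearity: E[X] = C(185, 3)·p³ ≈ 1038220 · 3.65230e-03 ≈ 3791.892.
Since α = 2/3 < 1, p = c/n^{2/3} ≫ 1/n is above the triangle threshold p ~ 1/n. Asymptotically E[X] ~ (c³/6)·n^{3(1−α)} = (5³/6)·n^{1} → ∞; triangles are abundant w.h.p.

E[X] ≈ 3791.892; in regime p = Θ(1/n^{2/3}) E[X] diverges (above the triangle threshold p ~ 1/n).


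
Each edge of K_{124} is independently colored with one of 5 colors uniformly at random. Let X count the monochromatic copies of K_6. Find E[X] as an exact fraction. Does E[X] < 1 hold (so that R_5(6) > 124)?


E[X] = C(124, 6) · 5^{1 − 15} = 4465475476 · 5^{−14} = 4465475476/6103515625.
As a reduced fraction: E[X] = 4465475476/6103515625 ≈ 0.7316235.
Is E[X] < 1? YES.
Since E[X] < 1, there exists a 5-coloring of K_{124} with no monochromatic K_6; hence R_5(6) > 124.

E[X] = 4465475476/6103515625 ≈ 0.7316235; E[X] < 1, so R_5(6) > 124.


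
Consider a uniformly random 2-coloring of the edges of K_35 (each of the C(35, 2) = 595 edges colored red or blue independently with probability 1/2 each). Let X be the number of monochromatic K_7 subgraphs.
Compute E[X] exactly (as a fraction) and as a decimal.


Let X = Σ_S X_S over the C(35, 7) = 6724520 subsets S of size 7, where X_S = 1 if the K_7 on S is monochromatic.
For a fixed S, the K_7 on S has C(7, 2) = 21 edges. P[all 21 edges red] = (1/2)^21, and likewise for blue, so P[monochromatic] = 2·(1/2)^21 = 2^{1 − 21} = 1/1048576.
Summing: E[X] = C(35, 7) · 2^{1 − 21} = 6724520 · 1/1048576 = 840565/131072.
Numerically: E[X] ≈ 6.413002.

E[X] = C(35,7)·2^(1−C(7,2)) = 840565/131072 ≈ 6.413002.


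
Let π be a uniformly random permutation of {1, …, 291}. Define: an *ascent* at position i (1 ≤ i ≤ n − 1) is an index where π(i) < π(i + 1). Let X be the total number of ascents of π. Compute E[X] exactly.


Write X = Σ X_I over i = 1, …, 290, with X_I the indicator of one ascent.
There are 290 indicators.
For each fixed i, the pair (π(i), π(i+1)) is a uniformly random ordered pair of distinct values from {1, …, 291}; by symmetry P[π(i) < π(i+1)] = 1/2.
By linearity: E[X] = 290 · (1/2) = (291 − 1) · (1/2) = 145 ≈ 145.000000.

E[X] = 145 = 145.000000.


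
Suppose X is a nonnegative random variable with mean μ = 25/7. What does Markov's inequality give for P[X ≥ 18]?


μ = E[X] = 25/7, a = 18.
Markov: P[X ≥ 18] ≤ μ/a = (25/7)/18 = 25/126.
Numerically: ≈ 0.198413.
(Since a = 18 > μ = 3.571429, the bound 25/126 is < 1 and informative.)

P[X ≥ 18] ≤ 25/126 ≈ 0.198413.


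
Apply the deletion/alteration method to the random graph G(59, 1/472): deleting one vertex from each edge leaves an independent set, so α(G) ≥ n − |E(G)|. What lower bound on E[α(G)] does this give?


E[|E(G)|] = C(59, 2)·p = 1711 · (1/472) = 29/8.
E[α(G)] ≥ n − E[|E(G)|] = 59 − 29/8 = 443/8.
Numerically: ≈ 55.3750.
(This is only a lower bound; the true E[α(G)] may be larger.)

E[α(G)] ≥ 443/8 ≈ 55.3750.


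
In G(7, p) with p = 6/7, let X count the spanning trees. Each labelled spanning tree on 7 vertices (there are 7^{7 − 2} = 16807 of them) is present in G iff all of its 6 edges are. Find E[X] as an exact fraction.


K_7 has 7^{7 − 2} = 16807 labelled spanning trees.
For each such spanning tree H, let X_H = 1 if all 6 edges of H are present in G. Then P[X_H = 1] = p^{6} = (6/7)^{6} = 46656/117649.
Summing the indicators: E[X] = Σ_H E[X_H] = 16807 · p^{6} = 16807 · 46656/117649 = 46656/7.
Numerically: E[X] ≈ 6665.1.

E[X] = 16807 · (6/7)^{6} = 46656/7 ≈ 6665.1.


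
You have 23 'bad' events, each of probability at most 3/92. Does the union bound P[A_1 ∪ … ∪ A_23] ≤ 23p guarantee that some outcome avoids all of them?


Union bound: P[∪_{i=1}^{23} A_i] ≤ Σ_i P[A_i] ≤ 23·p = 23·(3/92) = 3/4.
Numerically: 3/4 ≈ 0.750.
Is 3/4 < 1? YES.
Since P[∪ A_i] ≤ 3/4 < 1, the complement has P[∩ A_i^c] ≥ 1 − 3/4 = 1/4 > 0, so some outcome avoids every A_i.

23·p = 3/4 ≈ 0.750; existence CERTIFIED by the union bound.


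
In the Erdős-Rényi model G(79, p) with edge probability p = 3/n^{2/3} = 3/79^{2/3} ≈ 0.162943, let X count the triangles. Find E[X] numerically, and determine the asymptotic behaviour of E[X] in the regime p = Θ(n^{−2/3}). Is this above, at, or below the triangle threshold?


Number of potential triangles: C(79, 3) = 79079.
Each occurs with probability p³ ≈ (0.162943)³ ≈ 4.32622977e-03.
By linearity: E[X] = C(79, 3)·p³ ≈ 79079 · 4.32622977e-03 ≈ 342.113924.
Since α = 2/3 < 1, p = c/n^{2/3} ≫ 1/n is above the triangle threshold p ~ 1/n. Asymptotically E[X] ~ (c³/6)·n^{3(1−α)} = (3³/6)·n^{1} → ∞; triangles are abundant w.h.p.

E[X] ≈ 342.113924; in regime p = Θ(1/n^{2/3}) E[X] diverges (above the triangle threshold p ~ 1/n).


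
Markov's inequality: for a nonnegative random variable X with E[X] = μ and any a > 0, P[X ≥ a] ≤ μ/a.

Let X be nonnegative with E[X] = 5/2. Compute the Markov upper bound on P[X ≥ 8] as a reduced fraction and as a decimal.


μ = E[X] = 5/2, a = 8.
Markov: P[X ≥ 8] ≤ μ/a = (5/2)/8 = 5/16.
Numerically: ≈ 0.31250.
(Since a = 8 > μ = 2.50000, the bound 5/16 is < 1 and informative.)

P[X ≥ 8] ≤ 5/16 ≈ 0.31250.


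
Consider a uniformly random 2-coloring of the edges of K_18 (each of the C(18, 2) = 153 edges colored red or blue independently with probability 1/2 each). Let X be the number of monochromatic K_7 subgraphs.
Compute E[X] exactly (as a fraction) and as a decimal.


Let X = Σ_S X_S over the C(18, 7) = 31824 subsets S of size 7, where X_S = 1 if the K_7 on S is monochromatic.
For a fixed S, the K_7 on S has C(7, 2) = 21 edges. P[all 21 edges red] = (1/2)^21, and likewise for blue, so P[monochromatic] = 2·(1/2)^21 = 2^{1 − 21} = 1/1048576.
Summing: E[X] = C(18, 7) · 2^{1 − 21} = 31824 · 1/1048576 = 1989/65536.
Numerically: E[X] ≈ 0.0303.

E[X] = C(18,7)·2^(1−C(7,2)) = 1989/65536 ≈ 0.0303.


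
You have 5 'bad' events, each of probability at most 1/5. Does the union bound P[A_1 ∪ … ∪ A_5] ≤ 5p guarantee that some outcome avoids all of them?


Union bound: P[∪_{i=1}^{5} A_i] ≤ Σ_i P[A_i] ≤ 5·p = 5·(1/5) = 1.
Numerically: 1 ≈ 1.0000000.
Is 1 < 1? NO.
Since the bound 1 is ≥ 1, the union bound is uninformative here; it does NOT by itself certify existence.

5·p = 1 ≈ 1.0000000; existence NOT certified by the union bound.


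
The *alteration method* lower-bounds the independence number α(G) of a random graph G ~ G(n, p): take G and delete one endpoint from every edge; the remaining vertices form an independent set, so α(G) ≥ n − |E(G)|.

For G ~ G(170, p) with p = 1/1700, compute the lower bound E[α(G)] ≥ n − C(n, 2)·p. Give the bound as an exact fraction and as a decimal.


E[|E(G)|] = C(170, 2)·p = 14365 · (1/1700) = 169/20.
E[α(G)] ≥ n − E[|E(G)|] = 170 − 169/20 = 3231/20.
Numerically: ≈ 161.5500.
(This is only a lower bound; the true E[α(G)] may be larger.)

E[α(G)] ≥ 3231/20 ≈ 161.5500.


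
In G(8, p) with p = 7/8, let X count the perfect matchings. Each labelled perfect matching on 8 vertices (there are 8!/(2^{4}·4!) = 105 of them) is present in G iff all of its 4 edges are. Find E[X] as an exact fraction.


K_8 has 8!/(2^{4}·4!) = 105 labelled perfect matchings.
For each such perfect matching H, let X_H = 1 if all 4 edges of H are present in G. Then P[X_H = 1] = p^{4} = (7/8)^{4} = 2401/4096.
By linearity of expectation: E[X] = Σ_H E[X_H] = 105 · p^{4} = 105 · 2401/4096 = 252105/4096.
Numerically: E[X] ≈ 61.55.

E[X] = 105 · (7/8)^{4} = 252105/4096 ≈ 61.55.


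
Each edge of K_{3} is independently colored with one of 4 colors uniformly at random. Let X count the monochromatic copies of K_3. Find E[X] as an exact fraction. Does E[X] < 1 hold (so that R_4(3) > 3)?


E[X] = C(3, 3) · 4^{1 − 3} = 1 · 4^{−2} = 1/16.
As a reduced fraction: E[X] = 1/16 ≈ 0.062500.
Is E[X] < 1? YES.
Since E[X] < 1, there exists a 4-coloring of K_{3} with no monochromatic K_3; hence R_4(3) > 3.

E[X] = 1/16 ≈ 0.062500; E[X] < 1, so R_4(3) > 3.


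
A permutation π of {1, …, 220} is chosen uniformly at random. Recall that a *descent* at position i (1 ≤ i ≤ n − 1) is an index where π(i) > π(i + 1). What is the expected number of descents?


Write X = Σ X_I over i = 1, …, 219, with X_I the indicator of one descent.
There are 219 indicators.
For each fixed i, the pair (π(i), π(i+1)) is a uniformly random ordered pair of distinct values from {1, …, 220}; by symmetry P[π(i) > π(i+1)] = 1/2.
By linearity: E[X] = 219 · (1/2) = (220 − 1) · (1/2) = 219/2 ≈ 109.50000.

E[X] = 219/2 = 109.50000.


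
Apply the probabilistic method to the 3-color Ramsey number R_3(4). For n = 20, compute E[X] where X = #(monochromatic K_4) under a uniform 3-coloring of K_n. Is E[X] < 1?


E[X] = C(20, 4) · 3^{1 − 6} = 4845 · 3^{−5} = 4845/243.
As a reduced fraction: E[X] = 1615/81 ≈ 19.938.
Is E[X] < 1? NO.
Since E[X] ≥ 1, the first-moment bound is inconclusive at n = 20; it does NOT by itself certify R_3(4) > 20.

E[X] = 1615/81 ≈ 19.938; E[X] ≥ 1; first-moment method inconclusive here.


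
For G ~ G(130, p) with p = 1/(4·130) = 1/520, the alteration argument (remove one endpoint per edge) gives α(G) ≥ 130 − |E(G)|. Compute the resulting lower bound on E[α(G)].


E[|E(G)|] = C(130, 2)·p = 8385 · (1/520) = 129/8.
E[α(G)] ≥ n − E[|E(G)|] = 130 − 129/8 = 911/8.
Numerically: ≈ 113.87500.
(This is only a lower bound; the true E[α(G)] may be larger.)

E[α(G)] ≥ 911/8 ≈ 113.87500.


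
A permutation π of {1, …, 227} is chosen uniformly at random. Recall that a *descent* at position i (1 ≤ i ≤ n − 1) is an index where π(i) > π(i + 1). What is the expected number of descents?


Write X = Σ X_I over i = 1, …, 226, with X_I the indicator of one descent.
There are 226 indicators.
For each fixed i, the pair (π(i), π(i+1)) is a uniformly random ordered pair of distinct values from {1, …, 227}; by symmetry P[π(i) > π(i+1)] = 1/2.
By linearity: E[X] = 226 · (1/2) = (227 − 1) · (1/2) = 113 ≈ 113.0000.

E[X] = 113 = 113.0000.


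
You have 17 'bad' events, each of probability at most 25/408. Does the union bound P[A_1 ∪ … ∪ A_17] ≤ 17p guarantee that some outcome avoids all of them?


Union bound: P[∪_{i=1}^{17} A_i] ≤ Σ_i P[A_i] ≤ 17·p = 17·(25/408) = 25/24.
Numerically: 25/24 ≈ 1.041667.
Is 25/24 < 1? NO.
Since the bound 25/24 is ≥ 1, the union bound is uninformative here; it does NOT by itself certify existence.

17·p = 25/24 ≈ 1.041667; existence NOT certified by the union bound.


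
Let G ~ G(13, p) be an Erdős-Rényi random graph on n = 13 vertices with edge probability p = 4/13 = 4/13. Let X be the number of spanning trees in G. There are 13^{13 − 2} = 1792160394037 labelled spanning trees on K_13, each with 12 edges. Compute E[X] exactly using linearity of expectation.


K_13 has 13^{13 − 2} = 1792160394037 labelled spanning trees.
For each such spanning tree H, let X_H = 1 if all 12 edges of H are present in G. Then P[X_H = 1] = p^{12} = (4/13)^{12} = 16777216/23298085122481.
By linearity: E[X] = Σ_H E[X_H] = 1792160394037 · p^{12} = 1792160394037 · 16777216/23298085122481 = 16777216/13.
Numerically: E[X] ≈ 1.2906e+06.

E[X] = 1792160394037 · (4/13)^{12} = 16777216/13 ≈ 1.2906e+06.


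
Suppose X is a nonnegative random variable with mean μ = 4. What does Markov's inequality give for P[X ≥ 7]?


μ = E[X] = 4, a = 7.
Markov: P[X ≥ 7] ≤ μ/a = (4)/7 = 4/7.
Numerically: ≈ 0.571429.
(Since a = 7 > μ = 4.000000, the bound 4/7 is < 1 and informative.)

P[X ≥ 7] ≤ 4/7 ≈ 0.571429.


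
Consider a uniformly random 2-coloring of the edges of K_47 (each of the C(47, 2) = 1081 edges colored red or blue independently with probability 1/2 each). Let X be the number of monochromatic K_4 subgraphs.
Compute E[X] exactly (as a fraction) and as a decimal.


Let X = Σ_S X_S over the C(47, 4) = 178365 subsets S of size 4, where X_S = 1 if the K_4 on S is monochromatic.
For a fixed S, the K_4 on S has C(4, 2) = 6 edges. P[all 6 edges red] = (1/2)^6, and likewise for blue, so P[monochromatic] = 2·(1/2)^6 = 2^{1 − 6} = 1/32.
By linearity: E[X] = C(47, 4) · 2^{1 − 6} = 178365 · 1/32 = 178365/32.
Numerically: E[X] ≈ 5573.906250.

E[X] = C(47,4)·2^(1−C(4,2)) = 178365/32 ≈ 5573.906250.


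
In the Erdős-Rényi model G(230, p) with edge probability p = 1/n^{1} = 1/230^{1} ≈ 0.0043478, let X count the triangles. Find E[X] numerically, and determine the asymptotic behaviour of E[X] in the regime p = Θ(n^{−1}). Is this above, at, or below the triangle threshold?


Number of potential triangles: C(230, 3) = 2001460.
Each occurs with probability p³ ≈ (0.0043478)³ ≈ 8.2189529e-08.
By linearity: E[X] = C(230, 3)·p³ ≈ 2001460 · 8.2189529e-08 ≈ 0.16450.
Here α = 1, so p = 1/n is exactly at the triangle threshold p ~ 1/n. Asymptotically E[X] → c³/6 = 1³/6 = 1/6 ≈ 0.16667, a bounded constant. In this regime the triangle count is asymptotically Poisson(c³/6).

E[X] ≈ 0.16450; in regime p = Θ(1/n^{1}) E[X] stays bounded (at the triangle threshold p ~ 1/n).


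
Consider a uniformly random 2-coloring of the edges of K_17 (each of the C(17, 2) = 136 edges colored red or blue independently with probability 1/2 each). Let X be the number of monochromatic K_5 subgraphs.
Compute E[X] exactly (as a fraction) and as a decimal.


Let X = Σ_S X_S over the C(17, 5) = 6188 subsets S of size 5, where X_S = 1 if the K_5 on S is monochromatic.
For a fixed S, the K_5 on S has C(5, 2) = 10 edges. P[all 10 edges red] = (1/2)^10, and likewise for blue, so P[monochromatic] = 2·(1/2)^10 = 2^{1 − 10} = 1/512.
Summing: E[X] = C(17, 5) · 2^{1 − 10} = 6188 · 1/512 = 1547/128.
Numerically: E[X] ≈ 12.0859.

E[X] = C(17,5)·2^(1−C(5,2)) = 1547/128 ≈ 12.0859.


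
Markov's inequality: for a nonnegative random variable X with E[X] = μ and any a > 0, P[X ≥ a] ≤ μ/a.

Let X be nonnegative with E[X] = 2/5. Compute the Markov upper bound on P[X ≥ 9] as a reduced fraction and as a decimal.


μ = E[X] = 2/5, a = 9.
Markov: P[X ≥ 9] ≤ μ/a = (2/5)/9 = 2/45.
Numerically: ≈ 0.044444.
(Since a = 9 > μ = 0.400000, the bound 2/45 is < 1 and informative.)

P[X ≥ 9] ≤ 2/45 ≈ 0.044444.


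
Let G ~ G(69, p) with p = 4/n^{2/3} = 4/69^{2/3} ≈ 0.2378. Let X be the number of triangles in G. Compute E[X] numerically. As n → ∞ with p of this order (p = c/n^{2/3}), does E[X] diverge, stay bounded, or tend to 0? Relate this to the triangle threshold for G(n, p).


Number of potential triangles: C(69, 3) = 52394.
Each occurs with probability p³ ≈ (0.2378)³ ≈ 1.344255e-02.
By linearity: E[X] = C(69, 3)·p³ ≈ 52394 · 1.344255e-02 ≈ 704.3092.
Since α = 2/3 < 1, p = c/n^{2/3} ≫ 1/n is above the triangle threshold p ~ 1/n. Asymptotically E[X] ~ (c³/6)·n^{3(1−α)} = (4³/6)·n^{1} → ∞; triangles are abundant w.h.p.

E[X] ≈ 704.3092; in regime p = Θ(1/n^{2/3}) E[X] diverges (above the triangle threshold p ~ 1/n).


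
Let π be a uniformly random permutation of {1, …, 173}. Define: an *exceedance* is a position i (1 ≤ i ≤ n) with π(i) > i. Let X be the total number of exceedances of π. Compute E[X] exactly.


Write X = Σ_{i=1}^{173} X_i, where X_i = 1_{π(i) > i}.
For each fixed i, π(i) is uniform over {1, …, 173} (marginal of a uniform permutation), so P[π(i) > i] = (n − i)/n. Summing: Σ_{i=1}^{173} (n − i)/n = (0 + 1 + … + 172)/173 = 173(173 − 1)/(2·173) = (173 − 1)/2.
Hence E[X] = Σ_{i=1}^{173} (173 − i)/173 = 86 ≈ 86.000000.

E[X] = 86 = 86.000000.


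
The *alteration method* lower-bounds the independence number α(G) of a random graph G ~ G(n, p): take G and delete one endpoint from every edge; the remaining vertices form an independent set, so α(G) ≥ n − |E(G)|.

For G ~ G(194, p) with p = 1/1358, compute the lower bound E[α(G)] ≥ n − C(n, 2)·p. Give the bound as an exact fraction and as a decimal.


E[|E(G)|] = C(194, 2)·p = 18721 · (1/1358) = 193/14.
E[α(G)] ≥ n − E[|E(G)|] = 194 − 193/14 = 2523/14.
Numerically: ≈ 180.2143.
(This is only a lower bound; the true E[α(G)] may be larger.)

E[α(G)] ≥ 2523/14 ≈ 180.2143.


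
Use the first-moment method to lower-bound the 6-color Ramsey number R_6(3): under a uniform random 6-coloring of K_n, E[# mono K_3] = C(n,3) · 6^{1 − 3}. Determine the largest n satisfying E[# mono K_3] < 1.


We need C(n, 3) · 6^{1 − 3} < 1, i.e. C(n, 3) < 6^{3 − 1} = 36.
Check values of n near the boundary:
  n = 4: C(4, 3) = 4; 4 < 36? YES
  n = 5: C(5, 3) = 10; 10 < 36? YES
  n = 6: C(6, 3) = 20; 20 < 36? YES
  n = 7: C(7, 3) = 35; 35 < 36? YES
  n = 8: C(8, 3) = 56; 56 < 36? NO
  n = 9: C(9, 3) = 84; 84 < 36? NO
  n = 10: C(10, 3) = 120; 120 < 36? NO
The largest n with C(n, 3) < 36 is n = 7 (where E[X] = 35/36 ≈ 0.972). Hence R_6(3) > 7, i.e. R_6(3) ≥ 8.

Largest n = 7; hence R_6(3) > 7.


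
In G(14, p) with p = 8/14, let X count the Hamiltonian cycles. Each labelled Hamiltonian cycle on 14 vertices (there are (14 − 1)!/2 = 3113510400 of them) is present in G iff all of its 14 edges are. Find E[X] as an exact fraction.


K_14 has (14 − 1)!/2 = 3113510400 labelled Hamiltonian cycles.
For each such Hamiltonian cycle H, let X_H = 1 if all 14 edges of H are present in G. Then P[X_H = 1] = p^{14} = (4/7)^{14} = 268435456/678223072849.
Summing the indicators: E[X] = Σ_H E[X_H] = 3113510400 · p^{14} = 3113510400 · 268435456/678223072849 = 119396654854963200/96889010407.
Numerically: E[X] ≈ 1.23e+06.

E[X] = 3113510400 · (4/7)^{14} = 119396654854963200/96889010407 ≈ 1.23e+06.


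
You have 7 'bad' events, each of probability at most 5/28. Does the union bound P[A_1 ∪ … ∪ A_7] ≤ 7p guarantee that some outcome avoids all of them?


Union bound: P[∪_{i=1}^{7} A_i] ≤ Σ_i P[A_i] ≤ 7·p = 7·(5/28) = 5/4.
Numerically: 5/4 ≈ 1.2500.
Is 5/4 < 1? NO.
Since the bound 5/4 is ≥ 1, the union bound is uninformative here; it does NOT by itself certify existence.

7·p = 5/4 ≈ 1.2500; existence NOT certified by the union bound.


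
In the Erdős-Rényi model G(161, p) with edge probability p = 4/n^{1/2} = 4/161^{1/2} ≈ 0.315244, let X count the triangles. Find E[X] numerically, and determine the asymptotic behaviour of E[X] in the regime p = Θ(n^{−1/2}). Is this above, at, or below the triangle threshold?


Number of potential triangles: C(161, 3) = 682640.
Each occurs with probability p³ ≈ (0.315244)³ ≈ 3.13286124e-02.
By linearity: E[X] = C(161, 3)·p³ ≈ 682640 · 3.13286124e-02 ≈ 21386.163984.
Since α = 1/2 < 1, p = c/n^{1/2} ≫ 1/n is above the triangle threshold p ~ 1/n. Asymptotically E[X] ~ (c³/6)·n^{3(1−α)} = (4³/6)·n^{1.5} → ∞; triangles are abundant w.h.p.

E[X] ≈ 21386.163984; in regime p = Θ(1/n^{1/2}) E[X] diverges (above the triangle threshold p ~ 1/n).


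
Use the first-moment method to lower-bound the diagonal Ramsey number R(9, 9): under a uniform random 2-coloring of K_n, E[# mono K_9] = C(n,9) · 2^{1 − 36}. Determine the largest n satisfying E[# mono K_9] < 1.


We need C(n, 9) · 2^{1 − 36} < 1, i.e. C(n, 9) < 2^{36 − 1} = 34359738368.
Check values of n near the boundary:
  n = 60: C(60, 9) = 14783142660; 14783142660 < 34359738368? YES
  n = 61: C(61, 9) = 17341763505; 17341763505 < 34359738368? YES
  n = 62: C(62, 9) = 20286591270; 20286591270 < 34359738368? YES
  n = 63: C(63, 9) = 23667689815; 23667689815 < 34359738368? YES
  n = 64: C(64, 9) = 27540584512; 27540584512 < 34359738368? YES
  n = 65: C(65, 9) = 31966749880; 31966749880 < 34359738368? YES
  n = 66: C(66, 9) = 37014131440; 37014131440 < 34359738368? NO
  n = 67: C(67, 9) = 42757703560; 42757703560 < 34359738368? NO
  n = 68: C(68, 9) = 49280065120; 49280065120 < 34359738368? NO
The largest n with C(n, 9) < 34359738368 is n = 65 (where E[X] = 3995843735/4294967296 ≈ 0.930355). Hence R(9, 9) > 65, i.e. R(9, 9) ≥ 66.

Largest n = 65; hence R(9, 9) > 65.


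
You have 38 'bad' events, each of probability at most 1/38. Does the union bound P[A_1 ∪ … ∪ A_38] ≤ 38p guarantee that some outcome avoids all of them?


Union bound: P[∪_{i=1}^{38} A_i] ≤ Σ_i P[A_i] ≤ 38·p = 38·(1/38) = 1.
Numerically: 1 ≈ 1.000000.
Is 1 < 1? NO.
Since the bound 1 is ≥ 1, the union bound is uninformative here; it does NOT by itself certify existence.

38·p = 1 ≈ 1.000000; existence NOT certified by the union bound.


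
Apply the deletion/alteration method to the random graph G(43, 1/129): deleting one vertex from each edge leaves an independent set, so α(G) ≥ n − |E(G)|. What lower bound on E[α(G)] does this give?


E[|E(G)|] = C(43, 2)·p = 903 · (1/129) = 7.
E[α(G)] ≥ n − E[|E(G)|] = 43 − 7 = 36.
Numerically: ≈ 36.0000.
(This is only a lower bound; the true E[α(G)] may be larger.)

E[α(G)] ≥ 36 ≈ 36.0000.


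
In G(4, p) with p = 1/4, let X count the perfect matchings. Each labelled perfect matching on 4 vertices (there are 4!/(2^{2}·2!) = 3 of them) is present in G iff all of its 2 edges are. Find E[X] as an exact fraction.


K_4 has 4!/(2^{2}·2!) = 3 labelled perfect matchings.
For each such perfect matching H, let X_H = 1 if all 2 edges of H are present in G. Then P[X_H = 1] = p^{2} = (1/4)^{2} = 1/16.
By linearity of expectation: E[X] = Σ_H E[X_H] = 3 · p^{2} = 3 · 1/16 = 3/16.
Numerically: E[X] ≈ 0.1875.

E[X] = 3 · (1/4)^{2} = 3/16 ≈ 0.1875.


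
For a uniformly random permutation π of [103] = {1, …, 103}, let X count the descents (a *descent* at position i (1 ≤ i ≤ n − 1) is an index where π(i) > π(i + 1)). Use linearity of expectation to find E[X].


Write X = Σ X_I over i = 1, …, 102, with X_I the indicator of one descent.
There are 102 indicators.
For each fixed i, the pair (π(i), π(i+1)) is a uniformly random ordered pair of distinct values from {1, …, 103}; by symmetry P[π(i) > π(i+1)] = 1/2.
By linearity: E[X] = 102 · (1/2) = (103 − 1) · (1/2) = 51 ≈ 51.0000.

E[X] = 51 = 51.0000.


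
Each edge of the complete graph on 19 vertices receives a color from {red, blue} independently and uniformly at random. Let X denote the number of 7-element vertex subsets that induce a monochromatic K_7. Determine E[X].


Let X = Σ_S X_S over the C(19, 7) = 50388 subsets S of size 7, where X_S = 1 if the K_7 on S is monochromatic.
For a fixed S, the K_7 on S has C(7, 2) = 21 edges. P[all 21 edges red] = (1/2)^21, and likewise for blue, so P[monochromatic] = 2·(1/2)^21 = 2^{1 − 21} = 1/1048576.
Summing: E[X] = C(19, 7) · 2^{1 − 21} = 50388 · 1/1048576 = 12597/262144.
Numerically: E[X] ≈ 0.0481.

E[X] = C(19,7)·2^(1−C(7,2)) = 12597/262144 ≈ 0.0481.


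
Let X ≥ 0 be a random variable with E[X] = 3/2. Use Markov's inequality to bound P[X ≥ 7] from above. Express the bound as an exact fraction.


μ = E[X] = 3/2, a = 7.
Markov: P[X ≥ 7] ≤ μ/a = (3/2)/7 = 3/14.
Numerically: ≈ 0.2143.
(Since a = 7 > μ = 1.5000, the bound 3/14 is < 1 and informative.)

P[X ≥ 7] ≤ 3/14 ≈ 0.2143.


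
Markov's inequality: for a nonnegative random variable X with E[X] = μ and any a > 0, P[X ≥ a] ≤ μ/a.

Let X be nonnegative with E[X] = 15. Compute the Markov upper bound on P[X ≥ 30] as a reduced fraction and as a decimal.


μ = E[X] = 15, a = 30.
Markov: P[X ≥ 30] ≤ μ/a = (15)/30 = 1/2.
Numerically: ≈ 0.500.
(Since a = 30 > μ = 15.000, the bound 1/2 is < 1 and informative.)

P[X ≥ 30] ≤ 1/2 ≈ 0.500.


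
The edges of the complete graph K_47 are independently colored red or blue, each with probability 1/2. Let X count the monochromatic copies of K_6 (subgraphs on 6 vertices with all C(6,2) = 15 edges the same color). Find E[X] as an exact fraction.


Let X = Σ_S X_S over the C(47, 6) = 10737573 subsets S of size 6, where X_S = 1 if the K_6 on S is monochromatic.
For a fixed S, the K_6 on S has C(6, 2) = 15 edges. P[all 15 edges red] = (1/2)^15, and likewise for blue, so P[monochromatic] = 2·(1/2)^15 = 2^{1 − 15} = 1/16384.
Summing: E[X] = C(47, 6) · 2^{1 − 15} = 10737573 · 1/16384 = 10737573/16384.
Numerically: E[X] ≈ 655.36945.

E[X] = C(47,6)·2^(1−C(6,2)) = 10737573/16384 ≈ 655.36945.


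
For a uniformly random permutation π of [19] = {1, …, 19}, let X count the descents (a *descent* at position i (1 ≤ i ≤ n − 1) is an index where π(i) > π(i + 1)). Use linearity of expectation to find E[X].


Write X = Σ X_I over i = 1, …, 18, with X_I the indicator of one descent.
There are 18 indicators.
For each fixed i, the pair (π(i), π(i+1)) is a uniformly random ordered pair of distinct values from {1, …, 19}; by symmetry P[π(i) > π(i+1)] = 1/2.
By linearity: E[X] = 18 · (1/2) = (19 − 1) · (1/2) = 9 ≈ 9.000.

E[X] = 9 = 9.000.


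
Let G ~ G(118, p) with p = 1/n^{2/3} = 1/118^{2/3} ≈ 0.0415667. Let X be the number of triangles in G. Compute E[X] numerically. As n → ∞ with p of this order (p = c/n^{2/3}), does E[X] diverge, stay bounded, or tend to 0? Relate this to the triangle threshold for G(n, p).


Number of potential triangles: C(118, 3) = 266916.
Each occurs with probability p³ ≈ (0.0415667)³ ≈ 7.18184430e-05.
By linearity: E[X] = C(118, 3)·p³ ≈ 266916 · 7.18184430e-05 ≈ 19.169492.
Since α = 2/3 < 1, p = c/n^{2/3} ≫ 1/n is above the triangle threshold p ~ 1/n. Asymptotically E[X] ~ (c³/6)·n^{3(1−α)} = (1³/6)·n^{1} → ∞; triangles are abundant w.h.p.

E[X] ≈ 19.169492; in regime p = Θ(1/n^{2/3}) E[X] diverges (above the triangle threshold p ~ 1/n).


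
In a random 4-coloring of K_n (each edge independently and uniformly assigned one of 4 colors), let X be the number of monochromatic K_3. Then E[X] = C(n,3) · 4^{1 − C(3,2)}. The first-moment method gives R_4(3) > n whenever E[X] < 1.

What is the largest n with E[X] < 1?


We need C(n, 3) · 4^{1 − 3} < 1, i.e. C(n, 3) < 4^{3 − 1} = 16.
Check values of n near the boundary:
  n = 3: C(3, 3) = 1; 1 < 16? YES
  n = 4: C(4, 3) = 4; 4 < 16? YES
  n = 5: C(5, 3) = 10; 10 < 16? YES
  n = 6: C(6, 3) = 20; 20 < 16? NO
  n = 7: C(7, 3) = 35; 35 < 16? NO
  n = 8: C(8, 3) = 56; 56 < 16? NO
The largest n with C(n, 3) < 16 is n = 5 (where E[X] = 5/8 ≈ 0.6250000). Hence R_4(3) > 5, i.e. R_4(3) ≥ 6.

Largest n = 5; hence R_4(3) > 5.


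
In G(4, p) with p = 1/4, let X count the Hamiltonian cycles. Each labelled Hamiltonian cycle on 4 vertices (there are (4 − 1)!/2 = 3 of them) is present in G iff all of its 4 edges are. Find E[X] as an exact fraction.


K_4 has (4 − 1)!/2 = 3 labelled Hamiltonian cycles.
For each such Hamiltonian cycle H, let X_H = 1 if all 4 edges of H are present in G. Then P[X_H = 1] = p^{4} = (1/4)^{4} = 1/256.
By linearity: E[X] = Σ_H E[X_H] = 3 · p^{4} = 3 · 1/256 = 3/256.
Numerically: E[X] ≈ 0.01172.

E[X] = 3 · (1/4)^{4} = 3/256 ≈ 0.01172.


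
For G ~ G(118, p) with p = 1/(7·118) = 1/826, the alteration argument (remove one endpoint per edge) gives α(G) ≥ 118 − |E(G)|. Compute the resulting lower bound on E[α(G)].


E[|E(G)|] = C(118, 2)·p = 6903 · (1/826) = 117/14.
E[α(G)] ≥ n − E[|E(G)|] = 118 − 117/14 = 1535/14.
Numerically: ≈ 109.64286.
(This is only a lower bound; the true E[α(G)] may be larger.)

E[α(G)] ≥ 1535/14 ≈ 109.64286.


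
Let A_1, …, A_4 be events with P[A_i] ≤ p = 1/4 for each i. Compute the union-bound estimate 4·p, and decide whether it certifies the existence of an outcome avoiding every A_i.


Union bound: P[∪_{i=1}^{4} A_i] ≤ Σ_i P[A_i] ≤ 4·p = 4·(1/4) = 1.
Numerically: 1 ≈ 1.0000000.
Is 1 < 1? NO.
Since the bound 1 is ≥ 1, the union bound is uninformative here; it does NOT by itself certify existence.

4·p = 1 ≈ 1.0000000; existence NOT certified by the union bound.


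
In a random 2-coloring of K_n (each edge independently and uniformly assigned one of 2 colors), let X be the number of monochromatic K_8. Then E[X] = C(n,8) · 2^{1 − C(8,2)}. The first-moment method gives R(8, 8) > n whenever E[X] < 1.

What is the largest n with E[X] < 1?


We need C(n, 8) · 2^{1 − 28} < 1, i.e. C(n, 8) < 2^{28 − 1} = 134217728.
Check values of n near the boundary:
  n = 39: C(39, 8) = 61523748; 61523748 < 134217728? YES
  n = 40: C(40, 8) = 76904685; 76904685 < 134217728? YES
  n = 41: C(41, 8) = 95548245; 95548245 < 134217728? YES
  n = 42: C(42, 8) = 118030185; 118030185 < 134217728? YES
  n = 43: C(43, 8) = 145008513; 145008513 < 134217728? NO
The largest n with C(n, 8) < 134217728 is n = 42 (where E[X] = 118030185/134217728 ≈ 0.879). Hence R(8, 8) > 42, i.e. R(8, 8) ≥ 43.

Largest n = 42; hence R(8, 8) > 42.


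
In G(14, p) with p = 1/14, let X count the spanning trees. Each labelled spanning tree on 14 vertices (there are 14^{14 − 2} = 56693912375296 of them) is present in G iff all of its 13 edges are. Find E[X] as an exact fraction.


K_14 has 14^{14 − 2} = 56693912375296 labelled spanning trees.
For each such spanning tree H, let X_H = 1 if all 13 edges of H are present in G. Then P[X_H = 1] = p^{13} = (1/14)^{13} = 1/793714773254144.
Summing the indicators: E[X] = Σ_H E[X_H] = 56693912375296 · p^{13} = 56693912375296 · 1/793714773254144 = 1/14.
Numerically: E[X] ≈ 0.07143.

E[X] = 56693912375296 · (1/14)^{13} = 1/14 ≈ 0.07143.


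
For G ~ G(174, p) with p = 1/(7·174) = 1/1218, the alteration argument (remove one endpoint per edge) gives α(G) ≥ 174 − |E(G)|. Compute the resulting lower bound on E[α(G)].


E[|E(G)|] = C(174, 2)·p = 15051 · (1/1218) = 173/14.
E[α(G)] ≥ n − E[|E(G)|] = 174 − 173/14 = 2263/14.
Numerically: ≈ 161.643.
(This is only a lower bound; the true E[α(G)] may be larger.)

E[α(G)] ≥ 2263/14 ≈ 161.643.


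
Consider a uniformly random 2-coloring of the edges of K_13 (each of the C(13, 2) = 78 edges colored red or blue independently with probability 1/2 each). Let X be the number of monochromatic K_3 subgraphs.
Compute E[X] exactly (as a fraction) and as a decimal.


Let X = Σ_S X_S over the C(13, 3) = 286 subsets S of size 3, where X_S = 1 if the K_3 on S is monochromatic.
For a fixed S, the K_3 on S has C(3, 2) = 3 edges. P[all 3 edges red] = (1/2)^3, and likewise for blue, so P[monochromatic] = 2·(1/2)^3 = 2^{1 − 3} = 1/4.
By linearity: E[X] = C(13, 3) · 2^{1 − 3} = 286 · 1/4 = 143/2.
Numerically: E[X] ≈ 71.500000.

E[X] = C(13,3)·2^(1−C(3,2)) = 143/2 ≈ 71.500000.


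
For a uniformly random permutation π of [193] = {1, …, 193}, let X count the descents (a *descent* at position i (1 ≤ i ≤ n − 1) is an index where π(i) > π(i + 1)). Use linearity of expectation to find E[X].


Write X = Σ X_I over i = 1, …, 192, with X_I the indicator of one descent.
There are 192 indicators.
For each fixed i, the pair (π(i), π(i+1)) is a uniformly random ordered pair of distinct values from {1, …, 193}; by symmetry P[π(i) > π(i+1)] = 1/2.
By linearity: E[X] = 192 · (1/2) = (193 − 1) · (1/2) = 96 ≈ 96.00000.

E[X] = 96 = 96.00000.


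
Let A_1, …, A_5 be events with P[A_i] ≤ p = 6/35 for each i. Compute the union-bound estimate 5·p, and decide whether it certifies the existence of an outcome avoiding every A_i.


Union bound: P[∪_{i=1}^{5} A_i] ≤ Σ_i P[A_i] ≤ 5·p = 5·(6/35) = 6/7.
Numerically: 6/7 ≈ 0.8571.
Is 6/7 < 1? YES.
Since P[∪ A_i] ≤ 6/7 < 1, the complement has P[∩ A_i^c] ≥ 1 − 6/7 = 1/7 > 0, so some outcome avoids every A_i.

5·p = 6/7 ≈ 0.8571; existence CERTIFIED by the union bound.


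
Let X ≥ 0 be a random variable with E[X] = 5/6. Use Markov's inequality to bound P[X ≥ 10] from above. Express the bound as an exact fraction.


μ = E[X] = 5/6, a = 10.
Markov: P[X ≥ 10] ≤ μ/a = (5/6)/10 = 1/12.
Numerically: ≈ 0.083333.
(Since a = 10 > μ = 0.833333, the bound 1/12 is < 1 and informative.)

P[X ≥ 10] ≤ 1/12 ≈ 0.083333.


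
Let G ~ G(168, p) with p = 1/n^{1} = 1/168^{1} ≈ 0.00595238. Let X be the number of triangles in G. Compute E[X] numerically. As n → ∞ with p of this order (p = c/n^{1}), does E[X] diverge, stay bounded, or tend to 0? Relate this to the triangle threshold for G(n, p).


Number of potential triangles: C(168, 3) = 776216.
Each occurs with probability p³ ≈ (0.00595238)³ ≈ 2.10897851e-07.
By linearity: E[X] = C(168, 3)·p³ ≈ 776216 · 2.10897851e-07 ≈ 0.163702.
Here α = 1, so p = 1/n is exactly at the triangle threshold p ~ 1/n. Asymptotically E[X] → c³/6 = 1³/6 = 1/6 ≈ 0.166667, a bounded constant. In this regime the triangle count is asymptotically Poisson(c³/6).

E[X] ≈ 0.163702; in regime p = Θ(1/n^{1}) E[X] stays bounded (at the triangle threshold p ~ 1/n).


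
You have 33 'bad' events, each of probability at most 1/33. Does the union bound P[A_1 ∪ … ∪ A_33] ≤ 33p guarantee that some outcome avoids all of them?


Union bound: P[∪_{i=1}^{33} A_i] ≤ Σ_i P[A_i] ≤ 33·p = 33·(1/33) = 1.
Numerically: 1 ≈ 1.000000.
Is 1 < 1? NO.
Since the bound 1 is ≥ 1, the union bound is uninformative here; it does NOT by itself certify existence.

33·p = 1 ≈ 1.000000; existence NOT certified by the union bound.


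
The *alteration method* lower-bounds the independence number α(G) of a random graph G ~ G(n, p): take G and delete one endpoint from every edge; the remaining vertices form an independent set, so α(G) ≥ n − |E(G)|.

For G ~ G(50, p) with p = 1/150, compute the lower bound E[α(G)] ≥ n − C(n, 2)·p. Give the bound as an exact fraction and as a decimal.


E[|E(G)|] = C(50, 2)·p = 1225 · (1/150) = 49/6.
E[α(G)] ≥ n − E[|E(G)|] = 50 − 49/6 = 251/6.
Numerically: ≈ 41.83333.
(This is only a lower bound; the true E[α(G)] may be larger.)

E[α(G)] ≥ 251/6 ≈ 41.83333.


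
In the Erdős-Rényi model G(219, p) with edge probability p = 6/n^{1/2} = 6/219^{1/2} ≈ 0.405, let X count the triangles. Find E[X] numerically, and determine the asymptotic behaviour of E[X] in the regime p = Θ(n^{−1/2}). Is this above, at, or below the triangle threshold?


Number of potential triangles: C(219, 3) = 1726669.
Each occurs with probability p³ ≈ (0.405)³ ≈ 6.66481e-02.
By linearity: E[X] = C(219, 3)·p³ ≈ 1726669 · 6.66481e-02 ≈ 115079.157.
Since α = 1/2 < 1, p = c/n^{1/2} ≫ 1/n is above the triangle threshold p ~ 1/n. Asymptotically E[X] ~ (c³/6)·n^{3(1−α)} = (6³/6)·n^{1.5} → ∞; triangles are abundant w.h.p.

E[X] ≈ 115079.157; in regime p = Θ(1/n^{1/2}) E[X] diverges (above the triangle threshold p ~ 1/n).


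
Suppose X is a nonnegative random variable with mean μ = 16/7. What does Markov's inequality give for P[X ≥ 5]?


μ = E[X] = 16/7, a = 5.
Markov: P[X ≥ 5] ≤ μ/a = (16/7)/5 = 16/35.
Numerically: ≈ 0.457.
(Since a = 5 > μ = 2.286, the bound 16/35 is < 1 and informative.)

P[X ≥ 5] ≤ 16/35 ≈ 0.457.


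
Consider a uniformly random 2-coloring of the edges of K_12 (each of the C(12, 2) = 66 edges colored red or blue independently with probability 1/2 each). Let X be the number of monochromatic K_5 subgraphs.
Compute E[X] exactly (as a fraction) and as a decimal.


Let X = Σ_S X_S over the C(12, 5) = 792 subsets S of size 5, where X_S = 1 if the K_5 on S is monochromatic.
For a fixed S, the K_5 on S has C(5, 2) = 10 edges. P[all 10 edges red] = (1/2)^10, and likewise for blue, so P[monochromatic] = 2·(1/2)^10 = 2^{1 − 10} = 1/512.
By linearity: E[X] = C(12, 5) · 2^{1 − 10} = 792 · 1/512 = 99/64.
Numerically: E[X] ≈ 1.546875.

E[X] = C(12,5)·2^(1−C(5,2)) = 99/64 ≈ 1.546875.


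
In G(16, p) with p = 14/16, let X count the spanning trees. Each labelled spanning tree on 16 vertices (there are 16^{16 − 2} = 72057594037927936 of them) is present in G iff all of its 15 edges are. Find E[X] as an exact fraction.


K_16 has 16^{16 − 2} = 72057594037927936 labelled spanning trees.
For each such spanning tree H, let X_H = 1 if all 15 edges of H are present in G. Then P[X_H = 1] = p^{15} = (7/8)^{15} = 4747561509943/35184372088832.
By linearity: E[X] = Σ_H E[X_H] = 72057594037927936 · p^{15} = 72057594037927936 · 4747561509943/35184372088832 = 9723005972363264.
Numerically: E[X] ≈ 9.72e+15.

E[X] = 72057594037927936 · (7/8)^{15} = 9723005972363264 ≈ 9.72e+15.


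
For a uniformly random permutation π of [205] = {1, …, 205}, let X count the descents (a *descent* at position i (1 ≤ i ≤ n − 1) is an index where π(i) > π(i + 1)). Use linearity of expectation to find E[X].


Write X = Σ X_I over i = 1, …, 204, with X_I the indicator of one descent.
There are 204 indicators.
For each fixed i, the pair (π(i), π(i+1)) is a uniformly random ordered pair of distinct values from {1, …, 205}; by symmetry P[π(i) > π(i+1)] = 1/2.
By linearity: E[X] = 204 · (1/2) = (205 − 1) · (1/2) = 102 ≈ 102.000.

E[X] = 102 = 102.000.


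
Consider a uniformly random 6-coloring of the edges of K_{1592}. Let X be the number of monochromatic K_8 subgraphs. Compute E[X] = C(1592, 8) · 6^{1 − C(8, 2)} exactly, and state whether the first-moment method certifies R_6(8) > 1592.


E[X] = C(1592, 8) · 6^{1 − 28} = 1005480414540892933435 · 6^{−27} = 1005480414540892933435/1023490369077469249536.
As a reduced fraction: E[X] = 1005480414540892933435/1023490369077469249536 ≈ 0.98240.
Is E[X] < 1? YES.
Since E[X] < 1, there exists a 6-coloring of K_{1592} with no monochromatic K_8; hence R_6(8) > 1592.

E[X] = 1005480414540892933435/1023490369077469249536 ≈ 0.98240; E[X] < 1, so R_6(8) > 1592.


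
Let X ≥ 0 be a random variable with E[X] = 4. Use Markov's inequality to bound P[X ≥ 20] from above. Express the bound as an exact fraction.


μ = E[X] = 4, a = 20.
Markov: P[X ≥ 20] ≤ μ/a = (4)/20 = 1/5.
Numerically: ≈ 0.200000.
(Since a = 20 > μ = 4.000000, the bound 1/5 is < 1 and informative.)

P[X ≥ 20] ≤ 1/5 ≈ 0.200000.


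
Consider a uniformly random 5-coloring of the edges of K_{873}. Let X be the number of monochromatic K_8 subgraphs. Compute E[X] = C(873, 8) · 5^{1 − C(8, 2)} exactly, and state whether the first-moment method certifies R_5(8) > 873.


E[X] = C(873, 8) · 5^{1 − 28} = 8102594482562031309 · 5^{−27} = 8102594482562031309/7450580596923828125.
As a reduced fraction: E[X] = 8102594482562031309/7450580596923828125 ≈ 1.08751.
Is E[X] < 1? NO.
Since E[X] ≥ 1, the first-moment bound is inconclusive at n = 873; it does NOT by itself certify R_5(8) > 873.

E[X] = 8102594482562031309/7450580596923828125 ≈ 1.08751; E[X] ≥ 1; first-moment method inconclusive here.


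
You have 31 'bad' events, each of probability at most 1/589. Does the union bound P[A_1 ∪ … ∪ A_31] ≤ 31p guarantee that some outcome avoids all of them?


Union bound: P[∪_{i=1}^{31} A_i] ≤ Σ_i P[A_i] ≤ 31·p = 31·(1/589) = 1/19.
Numerically: 1/19 ≈ 0.053.
Is 1/19 < 1? YES.
Since P[∪ A_i] ≤ 1/19 < 1, the complement has P[∩ A_i^c] ≥ 1 − 1/19 = 18/19 > 0, so some outcome avoids every A_i.

31·p = 1/19 ≈ 0.053; existence CERTIFIED by the union bound.
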